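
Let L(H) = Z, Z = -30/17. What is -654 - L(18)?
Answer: -11088/17 ≈ -652.24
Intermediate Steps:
Z = -30/17 (Z = -30*1/17 = -30/17 ≈ -1.7647)
L(H) = -30/17
-654 - L(18) = -654 - 1*(-30/17) = -654 + 30/17 = -11088/17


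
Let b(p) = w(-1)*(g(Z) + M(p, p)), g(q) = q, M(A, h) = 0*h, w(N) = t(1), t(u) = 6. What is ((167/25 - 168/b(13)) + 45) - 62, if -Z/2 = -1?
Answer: -608/25 ≈ -24.320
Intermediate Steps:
w(N) = 6
M(A, h) = 0
Z = 2 (Z = -2*(-1) = 2)
b(p) = 12 (b(p) = 6*(2 + 0) = 6*2 = 12)
((167/25 - 168/b(13)) + 45) - 62 = ((167/25 - 168/12) + 45) - 62 = ((167*(1/25) - 168*1/12) + 45) - 62 = ((167/25 - 14) + 45) - 62 = (-183/25 + 45) - 62 = 942/25 - 62 = -608/25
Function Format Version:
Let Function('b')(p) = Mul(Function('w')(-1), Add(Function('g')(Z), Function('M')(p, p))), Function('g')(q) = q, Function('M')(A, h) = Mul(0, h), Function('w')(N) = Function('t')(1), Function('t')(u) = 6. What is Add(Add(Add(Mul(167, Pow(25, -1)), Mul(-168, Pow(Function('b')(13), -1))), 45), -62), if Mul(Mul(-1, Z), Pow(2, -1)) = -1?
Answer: Rational(-608, 25) ≈ -24.320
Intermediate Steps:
Function('w')(N) = 6
Function('M')(A, h) = 0
Z = 2 (Z = Mul(-2, -1) = 2)
Function('b')(p) = 12 (Function('b')(p) = Mul(6, Add(2, 0)) = Mul(6, 2) = 12)
Add(Add(Add(Mul(167, Pow(25, -1)), Mul(-168, Pow(Function('b')(13), -1))), 45), -62) = Add(Add(Add(Mul(167, Pow(25, -1)), Mul(-168, Pow(12, -1))), 45), -62) = Add(Add(Add(Mul(167, Rational(1, 25)), Mul(-168, Rational(1, 12))), 45), -62) = Add(Add(Add(Rational(167, 25), -14), 45), -62) = Add(Add(Rational(-183, 25), 45), -62) = Add(Rational(942, 25), -62) = Rational(-608, 25)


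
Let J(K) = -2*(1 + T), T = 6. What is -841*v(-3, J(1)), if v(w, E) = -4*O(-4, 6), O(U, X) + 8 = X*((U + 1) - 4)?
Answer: -168200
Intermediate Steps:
O(U, X) = -8 + X*(-3 + U) (O(U, X) = -8 + X*((U + 1) - 4) = -8 + X*((1 + U) - 4) = -8 + X*(-3 + U))
J(K) = -14 (J(K) = -2*(1 + 6) = -2*7 = -14)
v(w, E) = 200 (v(w, E) = -4*(-8 - 3*6 - 4*6) = -4*(-8 - 18 - 24) = -4*(-50) = 200)
-841*v(-3, J(1)) = -841*200 = -168200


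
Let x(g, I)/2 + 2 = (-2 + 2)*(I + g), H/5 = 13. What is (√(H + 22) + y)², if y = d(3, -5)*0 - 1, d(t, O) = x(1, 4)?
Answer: (1 - √87)² ≈ 69.345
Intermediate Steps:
H = 65 (H = 5*13 = 65)
x(g, I) = -4 (x(g, I) = -4 + 2*((-2 + 2)*(I + g)) = -4 + 2*(0*(I + g)) = -4 + 2*0 = -4 + 0 = -4)
d(t, O) = -4
y = -1 (y = -4*0 - 1 = 0 - 1 = -1)
(√(H + 22) + y)² = (√(65 + 22) - 1)² = (√87 - 1)² = (-1 + √87)²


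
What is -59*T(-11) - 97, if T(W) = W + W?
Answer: 1201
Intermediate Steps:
T(W) = 2*W
-59*T(-11) - 97 = -118*(-11) - 97 = -59*(-22) - 97 = 1298 - 97 = 1201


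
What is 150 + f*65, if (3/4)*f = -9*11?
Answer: -8430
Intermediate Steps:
f = -132 (f = 4*(-9*11)/3 = (4/3)*(-99) = -132)
150 + f*65 = 150 - 132*65 = 150 - 8580 = -8430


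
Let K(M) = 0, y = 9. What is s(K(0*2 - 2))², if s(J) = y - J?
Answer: 81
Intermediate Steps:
s(J) = 9 - J
s(K(0*2 - 2))² = (9 - 1*0)² = (9 + 0)² = 9² = 81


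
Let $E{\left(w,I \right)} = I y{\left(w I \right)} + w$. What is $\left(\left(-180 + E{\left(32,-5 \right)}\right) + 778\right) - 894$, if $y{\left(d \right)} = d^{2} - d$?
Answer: $-129064$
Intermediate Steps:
$E{\left(w,I \right)} = w + w I^{2} \left(-1 + I w\right)$ ($E{\left(w,I \right)} = I w I \left(-1 + w I\right) + w = I I w \left(-1 + I w\right) + w = w I^{2} \left(-1 + I w\right) + w = w + w I^{2} \left(-1 + I w\right)$)
$\left(\left(-180 + E{\left(32,-5 \right)}\right) + 778\right) - 894 = \left(\left(-180 + 32 \left(1 + \left(-5\right)^{2} \left(-1 - 160\right)\right)\right) + 778\right) - 894 = \left(\left(-180 + 32 \left(1 + 25 \left(-1 - 160\right)\right)\right) + 778\right) - 894 = \left(\left(-180 + 32 \left(1 + 25 \left(-161\right)\right)\right) + 778\right) - 894 = \left(\left(-180 + 32 \left(1 - 4025\right)\right) + 778\right) - 894 = \left(\left(-180 + 32 \left(-4024\right)\right) + 778\right) - 894 = \left(\left(-180 - 128768\right) + 778\right) - 894 = \left(-128948 + 778\right) - 894 = -128170 - 894 = -129064$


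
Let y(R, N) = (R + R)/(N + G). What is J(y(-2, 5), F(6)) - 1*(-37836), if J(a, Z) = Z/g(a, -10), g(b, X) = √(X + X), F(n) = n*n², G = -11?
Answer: 37836 - 108*I*√5/5 ≈ 37836.0 - 48.299*I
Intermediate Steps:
F(n) = n³
g(b, X) = √2*√X (g(b, X) = √(2*X) = √2*√X)
y(R, N) = 2*R/(-11 + N) (y(R, N) = (R + R)/(N - 11) = (2*R)/(-11 + N) = 2*R/(-11 + N))
J(a, Z) = -I*Z*√5/10 (J(a, Z) = Z/((√2*√(-10))) = Z/((√2*(I*√10))) = Z/((2*I*√5)) = Z*(-I*√5/10) = -I*Z*√5/10)
J(y(-2, 5), F(6)) - 1*(-37836) = -⅒*I*6³*√5 - 1*(-37836) = -⅒*I*216*√5 + 37836 = -108*I*√5/5 + 37836 = 37836 - 108*I*√5/5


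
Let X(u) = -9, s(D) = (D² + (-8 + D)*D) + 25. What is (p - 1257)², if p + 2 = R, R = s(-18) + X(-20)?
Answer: 203401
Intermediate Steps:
s(D) = 25 + D² + D*(-8 + D) (s(D) = (D² + D*(-8 + D)) + 25 = 25 + D² + D*(-8 + D))
R = 808 (R = (25 - 8*(-18) + 2*(-18)²) - 9 = (25 + 144 + 2*324) - 9 = (25 + 144 + 648) - 9 = 817 - 9 = 808)
p = 806 (p = -2 + 808 = 806)
(p - 1257)² = (806 - 1257)² = (-451)² = 203401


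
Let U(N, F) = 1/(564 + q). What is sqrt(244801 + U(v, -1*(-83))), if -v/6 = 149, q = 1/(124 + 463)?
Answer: 2*sqrt(6707956435228266)/331069 ≈ 494.77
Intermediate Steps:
q = 1/587 ≈ 0.0017036
v = -894 (v = -6*149 = -894)
U(N, F) = 587/331069 (U(N, F) = 1/(564 + 1/587) = 1/(331069/587) = 587/331069)
sqrt(244801 + U(v, -1*(-83))) = sqrt(244801 + 587/331069) = sqrt(81046022856/331069) = 2*sqrt(6707956435228266)/331069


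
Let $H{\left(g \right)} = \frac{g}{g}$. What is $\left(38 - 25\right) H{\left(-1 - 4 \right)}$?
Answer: $13$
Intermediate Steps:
$H{\left(g \right)} = 1$
$\left(38 - 25\right) H{\left(-1 - 4 \right)} = \left(38 - 25\right) 1 = 13 \cdot 1 = 13$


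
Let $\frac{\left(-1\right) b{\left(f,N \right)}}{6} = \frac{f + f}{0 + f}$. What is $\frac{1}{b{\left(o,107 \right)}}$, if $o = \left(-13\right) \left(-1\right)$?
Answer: $- \frac{1}{12} \approx -0.083333$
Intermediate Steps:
$o = 13$
$b{\left(f,N \right)} = -12$ ($b{\left(f,N \right)} = - 6 \frac{f + f}{0 + f} = - 6 \frac{2 f}{f} = \left(-6\right) 2 = -12$)
$\frac{1}{b{\left(o,107 \right)}} = \frac{1}{-12} = - \frac{1}{12}$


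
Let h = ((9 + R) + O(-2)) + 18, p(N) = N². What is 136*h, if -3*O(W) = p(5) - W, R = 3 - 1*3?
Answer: 2448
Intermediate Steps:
R = 0 (R = 3 - 3 = 0)
O(W) = -25/3 + W/3 (O(W) = -(5² - W)/3 = -(25 - W)/3 = -25/3 + W/3)
h = 18 (h = ((9 + 0) + (-25/3 + (⅓)*(-2))) + 18 = (9 + (-25/3 - ⅔)) + 18 = (9 - 9) + 18 = 0 + 18 = 18)
136*h = 136*18 = 2448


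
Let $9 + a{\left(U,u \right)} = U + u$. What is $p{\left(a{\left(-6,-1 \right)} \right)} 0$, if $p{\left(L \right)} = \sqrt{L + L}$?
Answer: $0$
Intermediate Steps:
$a{\left(U,u \right)} = -9 + U + u$ ($a{\left(U,u \right)} = -9 + \left(U + u\right) = -9 + U + u$)
$p{\left(L \right)} = \sqrt{2} \sqrt{L}$ ($p{\left(L \right)} = \sqrt{2 L} = \sqrt{2} \sqrt{L}$)
$p{\left(a{\left(-6,-1 \right)} \right)} 0 = \sqrt{2} \sqrt{-9 - 6 - 1} \cdot 0 = \sqrt{2} \sqrt{-16} \cdot 0 = \sqrt{2} \cdot 4 i 0 = 4 i \sqrt{2} \cdot 0 = 0$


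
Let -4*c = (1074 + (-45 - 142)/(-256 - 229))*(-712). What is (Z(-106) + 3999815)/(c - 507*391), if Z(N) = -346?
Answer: -1939742465/3393239 ≈ -571.65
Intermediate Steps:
c = 92751706/485 (c = -(1074 + (-45 - 142)/(-256 - 229))*(-712)/4 = -(1074 - 187/(-485))*(-712)/4 = -(1074 - 187*(-1/485))*(-712)/4 = -(1074 + 187/485)*(-712)/4 = -521077*(-712)/1940 = -¼*(-371006824/485) = 92751706/485 ≈ 1.9124e+5)
(Z(-106) + 3999815)/(c - 507*391) = (-346 + 3999815)/(92751706/485 - 507*391) = 3999469/(92751706/485 - 198237) = 3999469/(-3393239/485) = 3999469*(-485/3393239) = -1939742465/3393239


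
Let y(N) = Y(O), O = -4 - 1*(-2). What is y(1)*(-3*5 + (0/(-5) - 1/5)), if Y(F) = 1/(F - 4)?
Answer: 38/15 ≈ 2.5333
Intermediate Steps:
O = -2 (O = -4 + 2 = -2)
Y(F) = 1/(-4 + F)
y(N) = -⅙ (y(N) = 1/(-4 - 2) = 1/(-6) = -⅙)
y(1)*(-3*5 + (0/(-5) - 1/5)) = -(-3*5 + (0/(-5) - 1/5))/6 = -(-15 + (0*(-⅕) - 1*⅕))/6 = -(-15 + (0 - ⅕))/6 = -(-15 - ⅕)/6 = -⅙*(-76/5) = 38/15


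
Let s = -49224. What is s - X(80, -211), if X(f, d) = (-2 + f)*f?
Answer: -55464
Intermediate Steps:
X(f, d) = f*(-2 + f)
s - X(80, -211) = -49224 - 80*(-2 + 80) = -49224 - 80*78 = -49224 - 1*6240 = -49224 - 6240 = -55464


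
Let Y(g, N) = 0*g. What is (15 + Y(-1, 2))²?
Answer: 225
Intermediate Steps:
Y(g, N) = 0
(15 + Y(-1, 2))² = (15 + 0)² = 15² = 225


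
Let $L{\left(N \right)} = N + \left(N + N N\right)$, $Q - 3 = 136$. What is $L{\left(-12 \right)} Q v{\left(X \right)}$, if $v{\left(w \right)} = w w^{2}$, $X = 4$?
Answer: $1067520$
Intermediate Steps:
$Q = 139$ ($Q = 3 + 136 = 139$)
$L{\left(N \right)} = N^{2} + 2 N$ ($L{\left(N \right)} = N + \left(N + N^{2}\right) = N^{2} + 2 N$)
$v{\left(w \right)} = w^{3}$
$L{\left(-12 \right)} Q v{\left(X \right)} = - 12 \left(2 - 12\right) 139 \cdot 4^{3} = \left(-12\right) \left(-10\right) 139 \cdot 64 = 120 \cdot 139 \cdot 64 = 16680 \cdot 64 = 1067520$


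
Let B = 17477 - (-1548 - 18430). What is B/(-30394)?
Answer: -37455/30394 ≈ -1.2323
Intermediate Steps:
B = 37455 (B = 17477 - 1*(-19978) = 17477 + 19978 = 37455)
B/(-30394) = 37455/(-30394) = 37455*(-1/30394) = -37455/30394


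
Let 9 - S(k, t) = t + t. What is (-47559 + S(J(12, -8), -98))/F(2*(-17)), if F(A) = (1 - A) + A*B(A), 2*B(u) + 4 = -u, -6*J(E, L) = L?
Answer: 47354/475 ≈ 99.693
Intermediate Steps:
J(E, L) = -L/6
B(u) = -2 - u/2 (B(u) = -2 + (-u)/2 = -2 - u/2)
S(k, t) = 9 - 2*t (S(k, t) = 9 - (t + t) = 9 - 2*t)
F(A) = 1 - A + A*(-2 - A/2) (F(A) = (1 - A) + A*(-2 - A/2) = 1 - A + A*(-2 - A/2))
(-47559 + S(J(12, -8), -98))/F(2*(-17)) = (-47559 + (9 - 2*(-98)))/(1 - 6*(-17) - (2*(-17))²/2) = (-47559 + (9 + 196))/(1 - 3*(-34) - ½*(-34)²) = (-47559 + 205)/(1 + 102 - ½*1156) = -47354/(1 + 102 - 578) = -47354/(-475) = -47354*(-1/475) = 47354/475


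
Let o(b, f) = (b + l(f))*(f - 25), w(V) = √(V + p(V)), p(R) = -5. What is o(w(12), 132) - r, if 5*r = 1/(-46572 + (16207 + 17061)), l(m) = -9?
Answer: -64058759/66520 + 107*√7 ≈ -679.90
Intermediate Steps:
r = -1/66520 (r = 1/(5*(-46572 + (16207 + 17061))) = 1/(5*(-46572 + 33268)) = (⅕)/(-13304) = (⅕)*(-1/13304) = -1/66520 ≈ -1.5033e-5)
w(V) = √(-5 + V) (w(V) = √(V - 5) = √(-5 + V))
o(b, f) = (-25 + f)*(-9 + b) (o(b, f) = (b - 9)*(f - 25) = (-9 + b)*(-25 + f) = (-25 + f)*(-9 + b))
o(w(12), 132) - r = (225 - 25*√(-5 + 12) - 9*132 + √(-5 + 12)*132) - 1*(-1/66520) = (225 - 25*√7 - 1188 + √7*132) + 1/66520 = (225 - 25*√7 - 1188 + 132*√7) + 1/66520 = (-963 + 107*√7) + 1/66520 = -64058759/66520 + 107*√7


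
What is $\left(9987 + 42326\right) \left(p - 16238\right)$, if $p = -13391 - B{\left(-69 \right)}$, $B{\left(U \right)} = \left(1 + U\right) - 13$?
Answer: $-1545744524$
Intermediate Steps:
$B{\left(U \right)} = -12 + U$
$p = -13310$ ($p = -13391 - \left(-12 - 69\right) = -13391 - -81 = -13391 + 81 = -13310$)
$\left(9987 + 42326\right) \left(p - 16238\right) = \left(9987 + 42326\right) \left(-13310 - 16238\right) = 52313 \left(-29548\right) = -1545744524$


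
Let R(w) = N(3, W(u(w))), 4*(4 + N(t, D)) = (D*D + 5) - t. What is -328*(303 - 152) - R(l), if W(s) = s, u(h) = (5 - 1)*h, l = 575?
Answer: -2744049/2 ≈ -1.3720e+6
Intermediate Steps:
u(h) = 4*h
N(t, D) = -11/4 - t/4 + D²/4 (N(t, D) = -4 + ((D*D + 5) - t)/4 = -4 + ((D² + 5) - t)/4 = -4 + ((5 + D²) - t)/4 = -4 + (5 + D² - t)/4 = -4 + (5/4 - t/4 + D²/4) = -11/4 - t/4 + D²/4)
R(w) = -7/2 + 4*w² (R(w) = -11/4 - ¼*3 + (4*w)²/4 = -11/4 - ¾ + (16*w²)/4 = -11/4 - ¾ + 4*w² = -7/2 + 4*w²)
-328*(303 - 152) - R(l) = -328*(303 - 152) - (-7/2 + 4*575²) = -328*151 - (-7/2 + 4*330625) = -49528 - (-7/2 + 1322500) = -49528 - 1*2644993/2 = -49528 - 2644993/2 = -2744049/2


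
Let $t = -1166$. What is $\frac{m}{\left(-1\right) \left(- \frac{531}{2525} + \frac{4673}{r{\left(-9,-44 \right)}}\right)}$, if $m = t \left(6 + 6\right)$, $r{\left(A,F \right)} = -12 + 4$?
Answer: $- \frac{282638400}{11803573} \approx -23.945$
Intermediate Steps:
$r{\left(A,F \right)} = -8$
$m = -13992$ ($m = - 1166 \left(6 + 6\right) = \left(-1166\right) 12 = -13992$)
$\frac{m}{\left(-1\right) \left(- \frac{531}{2525} + \frac{4673}{r{\left(-9,-44 \right)}}\right)} = - \frac{13992}{\left(-1\right) \left(- \frac{531}{2525} + \frac{4673}{-8}\right)} = - \frac{13992}{\left(-1\right) \left(\left(-531\right) \frac{1}{2525} + 4673 \left(- \frac{1}{8}\right)\right)} = - \frac{13992}{\left(-1\right) \left(- \frac{531}{2525} - \frac{4673}{8}\right)} = - \frac{13992}{\left(-1\right) \left(- \frac{11803573}{20200}\right)} = - \frac{13992}{\frac{11803573}{20200}} = \left(-13992\right) \frac{20200}{11803573} = - \frac{282638400}{11803573}$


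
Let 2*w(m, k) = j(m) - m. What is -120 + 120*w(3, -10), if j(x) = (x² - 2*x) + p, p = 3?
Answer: 60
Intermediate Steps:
j(x) = 3 + x² - 2*x (j(x) = (x² - 2*x) + 3 = 3 + x² - 2*x)
w(m, k) = 3/2 + m²/2 - 3*m/2 (w(m, k) = ((3 + m² - 2*m) - m)/2 = (3 + m² - 3*m)/2 = 3/2 + m²/2 - 3*m/2)
-120 + 120*w(3, -10) = -120 + 120*(3/2 + (½)*3² - 3/2*3) = -120 + 120*(3/2 + (½)*9 - 9/2) = -120 + 120*(3/2 + 9/2 - 9/2) = -120 + 120*(3/2) = -120 + 180 = 60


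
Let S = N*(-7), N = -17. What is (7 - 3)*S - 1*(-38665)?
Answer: 39141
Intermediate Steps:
S = 119 (S = -17*(-7) = 119)
(7 - 3)*S - 1*(-38665) = (7 - 3)*119 - 1*(-38665) = 4*119 + 38665 = 476 + 38665 = 39141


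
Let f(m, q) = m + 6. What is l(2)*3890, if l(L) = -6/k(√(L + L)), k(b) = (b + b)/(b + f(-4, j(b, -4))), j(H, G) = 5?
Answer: -23340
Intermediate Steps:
f(m, q) = 6 + m
k(b) = 2*b/(2 + b) (k(b) = (b + b)/(b + (6 - 4)) = (2*b)/(b + 2) = (2*b)/(2 + b) = 2*b/(2 + b))
l(L) = -3*√2*(2 + √2*√L)/(2*√L) (l(L) = -6*(2 + √(L + L))/(2*√(L + L)) = -6*√2*(2 + √(2*L))/(4*√L) = -6*√2*(2 + √2*√L)/(4*√L) = -3*√2*(2 + √2*√L)/(2*√L))
l(2)*3890 = (-3 - 3*√2/√2)*3890 = (-3 - 3*√2*√2/2)*3890 = (-3 - 3)*3890 = -6*3890 = -23340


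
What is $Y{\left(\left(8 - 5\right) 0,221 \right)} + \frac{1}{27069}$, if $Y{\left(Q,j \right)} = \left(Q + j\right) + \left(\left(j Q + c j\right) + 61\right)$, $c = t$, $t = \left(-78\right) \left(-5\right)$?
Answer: $\frac{2340710569}{27069} \approx 86472.0$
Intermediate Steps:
$t = 390$
$c = 390$
$Y{\left(Q,j \right)} = 61 + Q + 391 j + Q j$ ($Y{\left(Q,j \right)} = \left(Q + j\right) + \left(\left(j Q + 390 j\right) + 61\right) = \left(Q + j\right) + \left(\left(Q j + 390 j\right) + 61\right) = \left(Q + j\right) + \left(\left(390 j + Q j\right) + 61\right) = \left(Q + j\right) + \left(61 + 390 j + Q j\right) = 61 + Q + 391 j + Q j$)
$Y{\left(\left(8 - 5\right) 0,221 \right)} + \frac{1}{27069} = \left(61 + \left(8 - 5\right) 0 + 391 \cdot 221 + \left(8 - 5\right) 0 \cdot 221\right) + \frac{1}{27069} = \left(61 + 3 \cdot 0 + 86411 + 3 \cdot 0 \cdot 221\right) + \frac{1}{27069} = \left(61 + 0 + 86411 + 0 \cdot 221\right) + \frac{1}{27069} = \left(61 + 0 + 86411 + 0\right) + \frac{1}{27069} = 86472 + \frac{1}{27069} = \frac{2340710569}{27069}$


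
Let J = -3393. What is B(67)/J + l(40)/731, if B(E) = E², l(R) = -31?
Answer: -3386642/2480283 ≈ -1.3654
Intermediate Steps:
B(67)/J + l(40)/731 = 67²/(-3393) - 31/731 = 4489*(-1/3393) - 31*1/731 = -4489/3393 - 31/731 = -3386642/2480283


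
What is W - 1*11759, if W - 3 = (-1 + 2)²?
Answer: -11755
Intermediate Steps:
W = 4 (W = 3 + (-1 + 2)² = 3 + 1² = 3 + 1 = 4)
W - 1*11759 = 4 - 1*11759 = 4 - 11759 = -11755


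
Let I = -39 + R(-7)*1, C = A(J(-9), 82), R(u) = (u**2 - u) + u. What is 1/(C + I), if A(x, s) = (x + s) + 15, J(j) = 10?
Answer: 1/117 ≈ 0.0085470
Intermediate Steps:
R(u) = u**2
A(x, s) = 15 + s + x (A(x, s) = (s + x) + 15 = 15 + s + x)
C = 107 (C = 15 + 82 + 10 = 107)
I = 10 (I = -39 + (-7)**2*1 = -39 + 49*1 = -39 + 49 = 10)
1/(C + I) = 1/(107 + 10) = 1/117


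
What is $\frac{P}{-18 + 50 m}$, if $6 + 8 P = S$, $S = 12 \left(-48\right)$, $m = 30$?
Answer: $- \frac{97}{1976} \approx -0.049089$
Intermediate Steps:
$S = -576$
$P = - \frac{291}{4}$ ($P = - \frac{3}{4} + \frac{1}{8} \left(-576\right) = - \frac{3}{4} - 72 = - \frac{291}{4} \approx -72.75$)
$\frac{P}{-18 + 50 m} = - \frac{291}{4 \left(-18 + 50 \cdot 30\right)} = - \frac{291}{4 \left(-18 + 1500\right)} = - \frac{291}{4 \cdot 1482} = \left(- \frac{291}{4}\right) \frac{1}{1482} = - \frac{97}{1976}$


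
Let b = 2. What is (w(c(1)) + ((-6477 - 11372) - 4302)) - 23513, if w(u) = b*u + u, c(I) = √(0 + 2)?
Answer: -45664 + 3*√2 ≈ -45660.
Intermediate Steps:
c(I) = √2
w(u) = 3*u (w(u) = 2*u + u = 3*u)
(w(c(1)) + ((-6477 - 11372) - 4302)) - 23513 = (3*√2 + ((-6477 - 11372) - 4302)) - 23513 = (3*√2 + (-17849 - 4302)) - 23513 = (3*√2 - 22151) - 23513 = (-22151 + 3*√2) - 23513 = -45664 + 3*√2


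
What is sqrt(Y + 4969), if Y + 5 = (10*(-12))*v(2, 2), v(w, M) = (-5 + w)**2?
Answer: 2*sqrt(971) ≈ 62.322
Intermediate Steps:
Y = -1085 (Y = -5 + (10*(-12))*(-5 + 2)**2 = -5 - 120*(-3)**2 = -5 - 120*9 = -5 - 1080 = -1085)
sqrt(Y + 4969) = sqrt(-1085 + 4969) = sqrt(3884) = 2*sqrt(971)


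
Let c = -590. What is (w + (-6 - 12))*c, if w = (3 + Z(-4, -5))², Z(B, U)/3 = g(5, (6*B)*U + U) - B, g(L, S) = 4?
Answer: -419490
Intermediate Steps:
Z(B, U) = 12 - 3*B (Z(B, U) = 3*(4 - B) = 12 - 3*B)
w = 729 (w = (3 + (12 - 3*(-4)))² = (3 + (12 + 12))² = (3 + 24)² = 27² = 729)
(w + (-6 - 12))*c = (729 + (-6 - 12))*(-590) = (729 - 18)*(-590) = 711*(-590) = -419490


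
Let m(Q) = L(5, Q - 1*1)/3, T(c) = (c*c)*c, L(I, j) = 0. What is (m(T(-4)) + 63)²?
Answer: 3969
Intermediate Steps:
T(c) = c³ (T(c) = c²*c = c³)
m(Q) = 0 (m(Q) = 0/3 = 0*(⅓) = 0)
(m(T(-4)) + 63)² = (0 + 63)² = 63² = 3969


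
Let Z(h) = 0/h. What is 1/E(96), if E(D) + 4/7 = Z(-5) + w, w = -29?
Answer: -7/207 ≈ -0.033816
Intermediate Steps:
Z(h) = 0
E(D) = -207/7 (E(D) = -4/7 + (0 - 29) = -4/7 - 29 = -207/7)
1/E(96) = 1/(-207/7) = -7/207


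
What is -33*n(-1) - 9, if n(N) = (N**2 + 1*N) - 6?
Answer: 189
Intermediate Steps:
n(N) = -6 + N + N**2 (n(N) = (N**2 + N) - 6 = (N + N**2) - 6 = -6 + N + N**2)
-33*n(-1) - 9 = -33*(-6 - 1 + (-1)**2) - 9 = -33*(-6 - 1 + 1) - 9 = -33*(-6) - 9 = 198 - 9 = 189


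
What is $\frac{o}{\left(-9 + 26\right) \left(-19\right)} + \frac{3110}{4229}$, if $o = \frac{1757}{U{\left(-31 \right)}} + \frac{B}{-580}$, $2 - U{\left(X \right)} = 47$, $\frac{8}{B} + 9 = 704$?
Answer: $\frac{1060842437587}{1238897919825} \approx 0.85628$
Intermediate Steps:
$B = \frac{8}{695}$ ($B = \frac{8}{-9 + 704} = \frac{8}{695} \approx 0.011511$)
$U{\left(X \right)} = -45$ ($U{\left(X \right)} = 2 - 47 = -45$)
$o = - \frac{35412353}{906975}$ ($o = \frac{1757}{-45} + \frac{8}{695 \left(-580\right)} = 1757 \left(- \frac{1}{45}\right) + \frac{8}{695} \left(- \frac{1}{580}\right) = - \frac{1757}{45} - \frac{2}{100775} = - \frac{35412353}{906975} \approx -39.044$)
$\frac{o}{\left(-9 + 26\right) \left(-19\right)} + \frac{3110}{4229} = - \frac{35412353}{906975 \left(-9 + 26\right) \left(-19\right)} + \frac{3110}{4229} = - \frac{35412353}{906975 \cdot 17 \left(-19\right)} + 3110 \cdot \frac{1}{4229} = - \frac{35412353}{906975 \left(-323\right)} + \frac{3110}{4229} = \left(- \frac{35412353}{906975}\right) \left(- \frac{1}{323}\right) + \frac{3110}{4229} = \frac{35412353}{292952925} + \frac{3110}{4229} = \frac{1060842437587}{1238897919825}$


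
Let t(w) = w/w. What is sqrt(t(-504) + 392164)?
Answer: sqrt(392165) ≈ 626.23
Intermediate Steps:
t(w) = 1
sqrt(t(-504) + 392164) = sqrt(1 + 392164) = sqrt(392165)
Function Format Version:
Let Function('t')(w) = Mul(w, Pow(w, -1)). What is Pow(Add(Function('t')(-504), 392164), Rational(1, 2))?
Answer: Pow(392165, Rational(1, 2)) ≈ 626.23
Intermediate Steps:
Function('t')(w) = 1
Pow(Add(Function('t')(-504), 392164), Rational(1, 2)) = Pow(Add(1, 392164), Rational(1, 2)) = Pow(392165, Rational(1, 2))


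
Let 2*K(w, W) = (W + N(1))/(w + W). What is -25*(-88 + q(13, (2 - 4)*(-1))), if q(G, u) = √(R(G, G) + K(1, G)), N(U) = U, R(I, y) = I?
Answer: 2200 - 75*√6/2 ≈ 2108.1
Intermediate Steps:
K(w, W) = (1 + W)/(2*(W + w)) (K(w, W) = ((W + 1)/(w + W))/2 = ((1 + W)/(W + w))/2 = (1 + W)/(2*(W + w)))
q(G, u) = √(½ + G) (q(G, u) = √(G + (1 + G)/(2*(G + 1))) = √(G + (1 + G)/(2*(1 + G))) = √(G + ½) = √(½ + G))
-25*(-88 + q(13, (2 - 4)*(-1))) = -25*(-88 + √(2 + 4*13)/2) = -25*(-88 + √(2 + 52)/2) = -25*(-88 + √54/2) = -25*(-88 + (3*√6)/2) = -25*(-88 + 3*√6/2) = 2200 - 75*√6/2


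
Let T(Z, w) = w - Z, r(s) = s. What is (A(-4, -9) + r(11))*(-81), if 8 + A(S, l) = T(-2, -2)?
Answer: -243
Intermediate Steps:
A(S, l) = -8 (A(S, l) = -8 + (-2 - 1*(-2)) = -8 + (-2 + 2) = -8 + 0 = -8)
(A(-4, -9) + r(11))*(-81) = (-8 + 11)*(-81) = 3*(-81) = -243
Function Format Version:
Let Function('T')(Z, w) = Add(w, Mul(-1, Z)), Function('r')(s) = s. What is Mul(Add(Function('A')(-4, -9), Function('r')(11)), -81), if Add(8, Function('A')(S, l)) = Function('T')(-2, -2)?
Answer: -243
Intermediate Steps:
Function('A')(S, l) = -8 (Function('A')(S, l) = Add(-8, Add(-2, Mul(-1, -2))) = Add(-8, Add(-2, 2)) = Add(-8, 0) = -8)
Mul(Add(Function('A')(-4, -9), Function('r')(11)), -81) = Mul(Add(-8, 11), -81) = Mul(3, -81) = -243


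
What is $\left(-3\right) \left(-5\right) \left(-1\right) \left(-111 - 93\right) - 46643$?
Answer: $-43583$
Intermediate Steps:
$\left(-3\right) \left(-5\right) \left(-1\right) \left(-111 - 93\right) - 46643 = 15 \left(-1\right) \left(-204\right) - 46643 = \left(-15\right) \left(-204\right) - 46643 = 3060 - 46643 = -43583$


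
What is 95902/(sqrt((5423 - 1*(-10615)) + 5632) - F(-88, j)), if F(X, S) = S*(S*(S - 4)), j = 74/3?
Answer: -439558377624/57626300357 - 34956279*sqrt(21670)/57626300357 ≈ -7.7170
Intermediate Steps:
j = 74/3 (j = 74*(1/3) = 74/3 ≈ 24.667)
F(X, S) = S**2*(-4 + S) (F(X, S) = S*(S*(-4 + S)) = S**2*(-4 + S))
95902/(sqrt((5423 - 1*(-10615)) + 5632) - F(-88, j)) = 95902/(sqrt((5423 - 1*(-10615)) + 5632) - (74/3)**2*(-4 + 74/3)) = 95902/(sqrt((5423 + 10615) + 5632) - 5476*62/(9*3)) = 95902/(sqrt(16038 + 5632) - 1*339512/27) = 95902/(sqrt(21670) - 339512/27) = 95902/(-339512/27 + sqrt(21670))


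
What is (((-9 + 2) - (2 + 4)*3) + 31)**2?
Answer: 36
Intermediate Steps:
(((-9 + 2) - (2 + 4)*3) + 31)**2 = ((-7 - 6*3) + 31)**2 = ((-7 - 1*18) + 31)**2 = ((-7 - 18) + 31)**2 = (-25 + 31)**2 = 6**2 = 36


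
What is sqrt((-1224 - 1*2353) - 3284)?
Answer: I*sqrt(6861) ≈ 82.831*I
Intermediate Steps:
sqrt((-1224 - 1*2353) - 3284) = sqrt((-1224 - 2353) - 3284) = sqrt(-3577 - 3284) = sqrt(-6861) = I*sqrt(6861)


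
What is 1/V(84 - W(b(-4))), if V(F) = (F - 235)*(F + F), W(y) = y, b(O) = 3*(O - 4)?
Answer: -1/27432 ≈ -3.6454e-5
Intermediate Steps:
b(O) = -12 + 3*O (b(O) = 3*(-4 + O) = -12 + 3*O)
V(F) = 2*F*(-235 + F) (V(F) = (-235 + F)*(2*F) = 2*F*(-235 + F))
1/V(84 - W(b(-4))) = 1/(2*(84 - (-12 + 3*(-4)))*(-235 + (84 - (-12 + 3*(-4))))) = 1/(2*(84 - (-12 - 12))*(-235 + (84 - (-12 - 12)))) = 1/(2*(84 - 1*(-24))*(-235 + (84 - 1*(-24)))) = 1/(2*(84 + 24)*(-235 + (84 + 24))) = 1/(2*108*(-235 + 108)) = 1/(2*108*(-127)) = 1/(-27432) = -1/27432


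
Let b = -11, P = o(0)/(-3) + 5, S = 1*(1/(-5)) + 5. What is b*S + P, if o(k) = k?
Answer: -239/5 ≈ -47.800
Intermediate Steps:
S = 24/5 (S = 1*(1*(-1/5)) + 5 = 1*(-1/5) + 5 = -1/5 + 5 = 24/5 ≈ 4.8000)
P = 5 (P = 0/(-3) + 5 = -1/3*0 + 5 = 0 + 5 = 5)
b*S + P = -11*24/5 + 5 = -264/5 + 5 = -239/5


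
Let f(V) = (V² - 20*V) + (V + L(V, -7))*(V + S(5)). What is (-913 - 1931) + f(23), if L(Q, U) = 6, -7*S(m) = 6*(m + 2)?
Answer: -2282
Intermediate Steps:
S(m) = -12/7 - 6*m/7 (S(m) = -6*(m + 2)/7 = -6*(2 + m)/7 = -(12 + 6*m)/7 = -12/7 - 6*m/7)
f(V) = V² - 20*V + (-6 + V)*(6 + V) (f(V) = (V² - 20*V) + (V + 6)*(V + (-12/7 - 6/7*5)) = (V² - 20*V) + (6 + V)*(V + (-12/7 - 30/7)) = (V² - 20*V) + (6 + V)*(V - 6) = (V² - 20*V) + (6 + V)*(-6 + V) = (V² - 20*V) + (-6 + V)*(6 + V) = V² - 20*V + (-6 + V)*(6 + V))
(-913 - 1931) + f(23) = (-913 - 1931) + (-36 - 20*23 + 2*23²) = -2844 + (-36 - 460 + 2*529) = -2844 + (-36 - 460 + 1058) = -2844 + 562 = -2282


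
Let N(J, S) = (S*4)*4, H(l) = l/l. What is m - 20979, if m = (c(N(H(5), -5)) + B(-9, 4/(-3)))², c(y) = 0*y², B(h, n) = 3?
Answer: -20970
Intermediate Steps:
H(l) = 1
N(J, S) = 16*S (N(J, S) = (4*S)*4 = 16*S)
c(y) = 0
m = 9 (m = (0 + 3)² = 3² = 9)
m - 20979 = 9 - 20979 = -20970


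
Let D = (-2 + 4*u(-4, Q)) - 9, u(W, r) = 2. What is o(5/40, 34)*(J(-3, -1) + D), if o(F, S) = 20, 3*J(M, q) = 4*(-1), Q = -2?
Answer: -260/3 ≈ -86.667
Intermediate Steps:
J(M, q) = -4/3 (J(M, q) = (4*(-1))/3 = (⅓)*(-4) = -4/3)
D = -3 (D = (-2 + 4*2) - 9 = (-2 + 8) - 9 = 6 - 9 = -3)
o(5/40, 34)*(J(-3, -1) + D) = 20*(-4/3 - 3) = 20*(-13/3) = -260/3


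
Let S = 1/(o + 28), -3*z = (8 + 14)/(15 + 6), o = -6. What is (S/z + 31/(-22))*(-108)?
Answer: 20115/121 ≈ 166.24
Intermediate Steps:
z = -22/63 (z = -(8 + 14)/(3*(15 + 6)) = -22/(3*21) = -⅓*22/21 = -22/63 ≈ -0.34921)
S = 1/22 (S = 1/(-6 + 28) = 1/22 ≈ 0.045455)
(S/z + 31/(-22))*(-108) = (1/(22*(-22/63)) + 31/(-22))*(-108) = ((1/22)*(-63/22) + 31*(-1/22))*(-108) = (-63/484 - 31/22)*(-108) = -745/484*(-108) = 20115/121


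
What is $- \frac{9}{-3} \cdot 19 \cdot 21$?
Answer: $1197$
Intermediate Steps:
$- \frac{9}{-3} \cdot 19 \cdot 21 = \left(-9\right) \left(- \frac{1}{3}\right) 19 \cdot 21 = 3 \cdot 19 \cdot 21 = 57 \cdot 21 = 1197$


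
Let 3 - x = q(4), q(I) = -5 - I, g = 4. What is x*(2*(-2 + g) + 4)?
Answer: 96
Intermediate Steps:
x = 12 (x = 3 - (-5 - 1*4) = 3 - (-5 - 4) = 3 - 1*(-9) = 3 + 9 = 12)
x*(2*(-2 + g) + 4) = 12*(2*(-2 + 4) + 4) = 12*(2*2 + 4) = 12*(4 + 4) = 12*8 = 96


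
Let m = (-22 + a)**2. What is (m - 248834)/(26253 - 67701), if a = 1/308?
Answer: 23559487951/3931923072 ≈ 5.9919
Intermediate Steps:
a = 1/308 ≈ 0.0032468
m = 45900625/94864 (m = (-22 + 1/308)**2 = (-6775/308)**2 = 45900625/94864 ≈ 483.86)
(m - 248834)/(26253 - 67701) = (45900625/94864 - 248834)/(26253 - 67701) = -23559487951/94864/(-41448) = -23559487951/94864*(-1/41448) = 23559487951/3931923072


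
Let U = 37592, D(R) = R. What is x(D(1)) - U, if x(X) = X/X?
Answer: -37591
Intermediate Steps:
x(X) = 1
x(D(1)) - U = 1 - 1*37592 = 1 - 37592 = -37591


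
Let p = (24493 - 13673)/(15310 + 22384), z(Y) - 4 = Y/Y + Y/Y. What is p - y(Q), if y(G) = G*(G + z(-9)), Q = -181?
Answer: -596973315/18847 ≈ -31675.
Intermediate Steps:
z(Y) = 6 (z(Y) = 4 + (Y/Y + Y/Y) = 4 + (1 + 1) = 4 + 2 = 6)
y(G) = G*(6 + G) (y(G) = G*(G + 6) = G*(6 + G))
p = 5410/18847 (p = 10820/37694 = 10820*(1/37694) = 5410/18847 ≈ 0.28705)
p - y(Q) = 5410/18847 - (-181)*(6 - 181) = 5410/18847 - (-181)*(-175) = 5410/18847 - 1*31675 = 5410/18847 - 31675 = -596973315/18847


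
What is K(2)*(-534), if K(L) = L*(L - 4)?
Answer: 2136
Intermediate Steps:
K(L) = L*(-4 + L)
K(2)*(-534) = (2*(-4 + 2))*(-534) = (2*(-2))*(-534) = -4*(-534) = 2136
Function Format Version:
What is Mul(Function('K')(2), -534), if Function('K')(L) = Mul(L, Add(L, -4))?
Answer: 2136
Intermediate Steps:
Function('K')(L) = Mul(L, Add(-4, L))
Mul(Function('K')(2), -534) = Mul(Mul(2, Add(-4, 2)), -534) = Mul(Mul(2, -2), -534) = Mul(-4, -534) = 2136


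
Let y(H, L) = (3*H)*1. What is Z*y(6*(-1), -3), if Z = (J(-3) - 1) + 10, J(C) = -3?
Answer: -108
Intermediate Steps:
y(H, L) = 3*H
Z = 6 (Z = (-3 - 1) + 10 = -4 + 10 = 6)
Z*y(6*(-1), -3) = 6*(3*(6*(-1))) = 6*(3*(-6)) = 6*(-18) = -108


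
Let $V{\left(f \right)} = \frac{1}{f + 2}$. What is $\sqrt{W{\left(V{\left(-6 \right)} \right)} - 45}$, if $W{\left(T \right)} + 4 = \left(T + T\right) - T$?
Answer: $\frac{i \sqrt{197}}{2} \approx 7.0178 i$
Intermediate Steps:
$V{\left(f \right)} = \frac{1}{2 + f}$
$W{\left(T \right)} = -4 + T$ ($W{\left(T \right)} = -4 + \left(\left(T + T\right) - T\right) = -4 + \left(2 T - T\right) = -4 + T$)
$\sqrt{W{\left(V{\left(-6 \right)} \right)} - 45} = \sqrt{\left(-4 + \frac{1}{2 - 6}\right) - 45} = \sqrt{\left(-4 + \frac{1}{-4}\right) - 45} = \sqrt{\left(-4 - \frac{1}{4}\right) - 45} = \sqrt{- \frac{17}{4} - 45} = \sqrt{- \frac{197}{4}} = \frac{i \sqrt{197}}{2}$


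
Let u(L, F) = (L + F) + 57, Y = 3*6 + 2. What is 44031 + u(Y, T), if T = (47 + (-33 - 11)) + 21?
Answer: 44132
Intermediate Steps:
Y = 20 (Y = 18 + 2 = 20)
T = 24 (T = (47 - 44) + 21 = 3 + 21 = 24)
u(L, F) = 57 + F + L (u(L, F) = (F + L) + 57 = 57 + F + L)
44031 + u(Y, T) = 44031 + (57 + 24 + 20) = 44031 + 101 = 44132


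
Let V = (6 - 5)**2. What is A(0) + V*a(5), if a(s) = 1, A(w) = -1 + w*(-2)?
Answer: 0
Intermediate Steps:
A(w) = -1 - 2*w
V = 1 (V = 1**2 = 1)
A(0) + V*a(5) = (-1 - 2*0) + 1*1 = (-1 + 0) + 1 = -1 + 1 = 0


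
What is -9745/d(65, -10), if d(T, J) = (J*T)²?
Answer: -1949/84500 ≈ -0.023065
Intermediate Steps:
d(T, J) = J²*T²
-9745/d(65, -10) = -9745/((-10)²*65²) = -9745/(100*4225) = -9745/422500 = -9745*1/422500 = -1949/84500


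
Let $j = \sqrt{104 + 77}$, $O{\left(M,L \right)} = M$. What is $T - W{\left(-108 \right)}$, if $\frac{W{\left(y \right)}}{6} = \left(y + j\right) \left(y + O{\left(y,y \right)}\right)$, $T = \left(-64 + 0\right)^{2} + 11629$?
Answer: $-124243 + 1296 \sqrt{181} \approx -1.0681 \cdot 10^{5}$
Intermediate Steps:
$j = \sqrt{181} \approx 13.454$
$T = 15725$ ($T = \left(-64\right)^{2} + 11629 = 4096 + 11629 = 15725$)
$W{\left(y \right)} = 12 y \left(y + \sqrt{181}\right)$ ($W{\left(y \right)} = 6 \left(y + \sqrt{181}\right) \left(y + y\right) = 6 \left(y + \sqrt{181}\right) 2 y = 6 \cdot 2 y \left(y + \sqrt{181}\right) = 12 y \left(y + \sqrt{181}\right)$)
$T - W{\left(-108 \right)} = 15725 - 12 \left(-108\right) \left(-108 + \sqrt{181}\right) = 15725 - \left(139968 - 1296 \sqrt{181}\right) = -124243 + 1296 \sqrt{181}$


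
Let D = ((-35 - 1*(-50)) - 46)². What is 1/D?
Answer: 1/961 ≈ 0.0010406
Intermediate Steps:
D = 961 (D = ((-35 + 50) - 46)² = (15 - 46)² = (-31)² = 961)
1/D = 1/961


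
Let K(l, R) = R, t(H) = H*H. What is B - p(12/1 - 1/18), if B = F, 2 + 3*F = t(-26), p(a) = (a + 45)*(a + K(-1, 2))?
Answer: -184483/324 ≈ -569.39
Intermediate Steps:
t(H) = H**2
p(a) = (2 + a)*(45 + a) (p(a) = (a + 45)*(a + 2) = (45 + a)*(2 + a) = (2 + a)*(45 + a))
F = 674/3 (F = -2/3 + (1/3)*(-26)**2 = -2/3 + (1/3)*676 = -2/3 + 676/3 = 674/3 ≈ 224.67)
B = 674/3 ≈ 224.67
B - p(12/1 - 1/18) = 674/3 - (90 + (12/1 - 1/18)**2 + 47*(12/1 - 1/18)) = 674/3 - (90 + (12*1 - 1*1/18)**2 + 47*(12*1 - 1*1/18)) = 674/3 - (90 + (12 - 1/18)**2 + 47*(12 - 1/18)) = 674/3 - (90 + (215/18)**2 + 47*(215/18)) = 674/3 - (90 + 46225/324 + 10105/18) = 674/3 - 1*257275/324 = 674/3 - 257275/324 = -184483/324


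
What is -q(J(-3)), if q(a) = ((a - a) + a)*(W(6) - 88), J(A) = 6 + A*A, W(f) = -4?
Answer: 1380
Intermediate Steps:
J(A) = 6 + A**2
q(a) = -92*a (q(a) = ((a - a) + a)*(-4 - 88) = (0 + a)*(-92) = a*(-92) = -92*a)
-q(J(-3)) = -(-92)*(6 + (-3)**2) = -(-92)*(6 + 9) = -(-92)*15 = -1*(-1380) = 1380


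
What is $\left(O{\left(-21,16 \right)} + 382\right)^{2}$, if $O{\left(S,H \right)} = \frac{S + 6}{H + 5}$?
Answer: $\frac{7123561}{49} \approx 1.4538 \cdot 10^{5}$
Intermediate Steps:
$O{\left(S,H \right)} = \frac{6 + S}{5 + H}$
$\left(O{\left(-21,16 \right)} + 382\right)^{2} = \left(\frac{6 - 21}{5 + 16} + 382\right)^{2} = \left(\frac{1}{21} \left(-15\right) + 382\right)^{2} = \left(- \frac{5}{7} + 382\right)^{2} = \left(\frac{2669}{7}\right)^{2} = \frac{7123561}{49}$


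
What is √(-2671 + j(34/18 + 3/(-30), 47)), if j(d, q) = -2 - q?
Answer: 4*I*√170 ≈ 52.154*I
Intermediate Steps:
√(-2671 + j(34/18 + 3/(-30), 47)) = √(-2671 + (-2 - 1*47)) = √(-2671 + (-2 - 47)) = √(-2671 - 49) = √(-2720) = 4*I*√170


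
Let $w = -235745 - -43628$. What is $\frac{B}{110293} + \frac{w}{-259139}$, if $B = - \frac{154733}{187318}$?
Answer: $\frac{3969071028161471}{5353776542186186} \approx 0.74136$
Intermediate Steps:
$B = - \frac{154733}{187318}$ ($B = \left(-154733\right) \frac{1}{187318} = - \frac{154733}{187318} \approx -0.82604$)
$w = -192117$ ($w = -235745 + 43628 = -192117$)
$\frac{B}{110293} + \frac{w}{-259139} = - \frac{154733}{187318 \cdot 110293} - \frac{192117}{-259139} = \left(- \frac{154733}{187318}\right) \frac{1}{110293} - - \frac{192117}{259139} = - \frac{154733}{20659864174} + \frac{192117}{259139} = \frac{3969071028161471}{5353776542186186}$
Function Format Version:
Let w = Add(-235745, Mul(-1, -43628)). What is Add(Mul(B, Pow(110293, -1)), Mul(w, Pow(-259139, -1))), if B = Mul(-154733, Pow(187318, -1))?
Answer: Rational(3969071028161471, 5353776542186186) ≈ 0.74136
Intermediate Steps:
B = Rational(-154733, 187318) (B = Mul(-154733, Rational(1, 187318)) = Rational(-154733, 187318) ≈ -0.82604)
w = -192117 (w = Add(-235745, 43628) = -192117)
Add(Mul(B, Pow(110293, -1)), Mul(w, Pow(-259139, -1))) = Add(Mul(Rational(-154733, 187318), Pow(110293, -1)), Mul(-192117, Pow(-259139, -1))) = Add(Mul(Rational(-154733, 187318), Rational(1, 110293)), Mul(-192117, Rational(-1, 259139))) = Add(Rational(-154733, 20659864174), Rational(192117, 259139)) = Rational(3969071028161471, 5353776542186186)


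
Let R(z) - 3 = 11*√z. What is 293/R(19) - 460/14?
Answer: -532853/16030 + 3223*√19/2290 ≈ -27.106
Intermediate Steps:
R(z) = 3 + 11*√z
293/R(19) - 460/14 = 293/(3 + 11*√19) - 460/14 = 293/(3 + 11*√19) - 460*1/14 = 293/(3 + 11*√19) - 230/7 = -230/7 + 293/(3 + 11*√19)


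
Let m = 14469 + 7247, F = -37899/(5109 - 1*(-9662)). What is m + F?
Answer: 320729137/14771 ≈ 21713.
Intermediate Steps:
F = -37899/14771 (F = -37899/(5109 + 9662) = -37899/14771 ≈ -2.5658)
m = 21716
m + F = 21716 - 37899/14771 = 320729137/14771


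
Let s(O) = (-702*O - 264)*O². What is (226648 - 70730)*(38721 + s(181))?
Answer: -650378939294070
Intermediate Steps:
s(O) = O²*(-264 - 702*O) (s(O) = (-264 - 702*O)*O² = O²*(-264 - 702*O))
(226648 - 70730)*(38721 + s(181)) = (226648 - 70730)*(38721 + 181²*(-264 - 702*181)) = 155918*(38721 + 32761*(-264 - 127062)) = 155918*(38721 + 32761*(-127326)) = 155918*(38721 - 4171327086) = 155918*(-4171288365) = -650378939294070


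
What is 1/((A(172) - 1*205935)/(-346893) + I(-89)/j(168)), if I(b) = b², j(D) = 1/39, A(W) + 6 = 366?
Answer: 115631/35720681414 ≈ 3.2371e-6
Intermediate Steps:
A(W) = 360 (A(W) = -6 + 366 = 360)
j(D) = 1/39
1/((A(172) - 1*205935)/(-346893) + I(-89)/j(168)) = 1/((360 - 1*205935)/(-346893) + (-89)²/(1/39)) = 1/((360 - 205935)*(-1/346893) + 7921*39) = 1/(-205575*(-1/346893) + 308919) = 1/(68525/115631 + 308919) = 1/(35720681414/115631) = 115631/35720681414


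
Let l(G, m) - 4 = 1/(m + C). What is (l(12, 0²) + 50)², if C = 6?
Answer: 105625/36 ≈ 2934.0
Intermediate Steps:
l(G, m) = 4 + 1/(6 + m) (l(G, m) = 4 + 1/(m + 6) = 4 + 1/(6 + m))
(l(12, 0²) + 50)² = ((25 + 4*0²)/(6 + 0²) + 50)² = ((25 + 4*0)/(6 + 0) + 50)² = ((25 + 0)/6 + 50)² = ((⅙)*25 + 50)² = (25/6 + 50)² = (325/6)² = 105625/36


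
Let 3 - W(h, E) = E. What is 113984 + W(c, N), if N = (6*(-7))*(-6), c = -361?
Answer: 113735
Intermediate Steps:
N = 252 (N = -42*(-6) = 252)
W(h, E) = 3 - E
113984 + W(c, N) = 113984 + (3 - 1*252) = 113984 + (3 - 252) = 113984 - 249 = 113735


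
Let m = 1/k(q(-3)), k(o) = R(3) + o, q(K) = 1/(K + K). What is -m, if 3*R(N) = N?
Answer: -6/5 ≈ -1.2000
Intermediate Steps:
R(N) = N/3
q(K) = 1/(2*K)
k(o) = 1 + o (k(o) = (⅓)*3 + o = 1 + o)
m = 6/5 (m = 1/(1 + (½)/(-3)) = 1/(1 + (½)*(-⅓)) = 1/(1 - ⅙) = 1/(⅚) = 6/5 ≈ 1.2000)
-m = -1*6/5 = -6/5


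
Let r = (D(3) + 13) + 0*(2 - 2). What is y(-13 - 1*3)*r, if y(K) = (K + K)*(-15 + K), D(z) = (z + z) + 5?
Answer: 23808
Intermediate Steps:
D(z) = 5 + 2*z (D(z) = 2*z + 5 = 5 + 2*z)
y(K) = 2*K*(-15 + K) (y(K) = (2*K)*(-15 + K) = 2*K*(-15 + K))
r = 24 (r = ((5 + 2*3) + 13) + 0*(2 - 2) = ((5 + 6) + 13) + 0*0 = (11 + 13) + 0 = 24 + 0 = 24)
y(-13 - 1*3)*r = (2*(-13 - 1*3)*(-15 + (-13 - 1*3)))*24 = (2*(-13 - 3)*(-15 + (-13 - 3)))*24 = (2*(-16)*(-15 - 16))*24 = (2*(-16)*(-31))*24 = 992*24 = 23808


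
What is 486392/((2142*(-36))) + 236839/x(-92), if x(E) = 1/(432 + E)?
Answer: 776182920341/9639 ≈ 8.0525e+7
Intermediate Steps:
486392/((2142*(-36))) + 236839/x(-92) = 486392/((2142*(-36))) + 236839/(1/(432 - 92)) = 486392/(-77112) + 236839/(1/340) = 486392*(-1/77112) + 236839/(1/340) = -60799/9639 + 236839*340 = -60799/9639 + 80525260 = 776182920341/9639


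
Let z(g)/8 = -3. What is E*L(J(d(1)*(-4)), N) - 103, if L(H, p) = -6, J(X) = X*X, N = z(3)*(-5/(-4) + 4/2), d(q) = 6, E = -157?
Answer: 839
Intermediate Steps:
z(g) = -24 (z(g) = 8*(-3) = -24)
N = -78 (N = -24*(-5/(-4) + 4/2) = -24*(-5*(-¼) + 4*(½)) = -24*(5/4 + 2) = -24*13/4 = -78)
J(X) = X²
E*L(J(d(1)*(-4)), N) - 103 = -157*(-6) - 103 = 942 - 103 = 839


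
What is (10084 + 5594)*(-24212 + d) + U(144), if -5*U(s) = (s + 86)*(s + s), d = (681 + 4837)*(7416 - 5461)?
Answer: 168749794836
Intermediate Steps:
d = 10787690 (d = 5518*1955 = 10787690)
U(s) = -2*s*(86 + s)/5 (U(s) = -(s + 86)*(s + s)/5 = -(86 + s)*2*s/5 = -2*s*(86 + s)/5)
(10084 + 5594)*(-24212 + d) + U(144) = (10084 + 5594)*(-24212 + 10787690) - ⅖*144*(86 + 144) = 15678*10763478 - ⅖*144*230 = 168749808084 - 13248 = 168749794836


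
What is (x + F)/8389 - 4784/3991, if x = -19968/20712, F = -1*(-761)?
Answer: -2462847499/2222590049 ≈ -1.1081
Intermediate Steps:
F = 761
x = -832/863 (x = -19968*1/20712 = -832/863 ≈ -0.96408)
(x + F)/8389 - 4784/3991 = (-832/863 + 761)/8389 - 4784/3991 = (655911/863)*(1/8389) - 4784*1/3991 = 655911/7239707 - 368/307 = -2462847499/2222590049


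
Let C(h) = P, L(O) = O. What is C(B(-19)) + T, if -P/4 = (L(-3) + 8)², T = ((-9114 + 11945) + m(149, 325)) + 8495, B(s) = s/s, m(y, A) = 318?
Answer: 11544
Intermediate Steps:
B(s) = 1
T = 11644 (T = ((-9114 + 11945) + 318) + 8495 = (2831 + 318) + 8495 = 3149 + 8495 = 11644)
P = -100 (P = -4*(-3 + 8)² = -4*5² = -4*25 = -100)
C(h) = -100
C(B(-19)) + T = -100 + 11644 = 11544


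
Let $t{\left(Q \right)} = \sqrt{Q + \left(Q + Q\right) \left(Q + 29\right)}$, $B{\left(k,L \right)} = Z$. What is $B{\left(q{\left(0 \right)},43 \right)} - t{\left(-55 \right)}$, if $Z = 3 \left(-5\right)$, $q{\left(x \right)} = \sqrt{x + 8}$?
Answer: $-15 - \sqrt{2805} \approx -67.962$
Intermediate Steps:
$q{\left(x \right)} = \sqrt{8 + x}$
$Z = -15$
$B{\left(k,L \right)} = -15$
$t{\left(Q \right)} = \sqrt{Q + 2 Q \left(29 + Q\right)}$
$B{\left(q{\left(0 \right)},43 \right)} - t{\left(-55 \right)} = -15 - \sqrt{- 55 \left(59 + 2 \left(-55\right)\right)} = -15 - \sqrt{- 55 \left(59 - 110\right)} = -15 - \sqrt{\left(-55\right) \left(-51\right)} = -15 - \sqrt{2805}$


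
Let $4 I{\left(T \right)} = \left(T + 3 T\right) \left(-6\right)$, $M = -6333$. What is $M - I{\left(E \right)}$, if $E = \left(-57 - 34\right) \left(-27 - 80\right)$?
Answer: $52089$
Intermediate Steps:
$E = 9737$ ($E = \left(-91\right) \left(-107\right) = 9737$)
$I{\left(T \right)} = - 6 T$ ($I{\left(T \right)} = \frac{\left(T + 3 T\right) \left(-6\right)}{4} = \frac{4 T \left(-6\right)}{4} = \frac{\left(-24\right) T}{4} = - 6 T$)
$M - I{\left(E \right)} = -6333 - \left(-6\right) 9737 = -6333 - -58422 = -6333 + 58422 = 52089$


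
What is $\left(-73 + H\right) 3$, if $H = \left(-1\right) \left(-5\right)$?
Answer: $-204$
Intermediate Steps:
$H = 5$
$\left(-73 + H\right) 3 = \left(-73 + 5\right) 3 = \left(-68\right) 3 = -204$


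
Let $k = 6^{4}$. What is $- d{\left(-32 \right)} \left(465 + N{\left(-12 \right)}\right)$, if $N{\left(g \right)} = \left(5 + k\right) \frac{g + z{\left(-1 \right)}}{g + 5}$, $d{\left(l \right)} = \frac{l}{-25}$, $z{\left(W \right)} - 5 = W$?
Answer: $- \frac{437216}{175} \approx -2498.4$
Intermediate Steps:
$z{\left(W \right)} = 5 + W$
$k = 1296$
$d{\left(l \right)} = - \frac{l}{25}$ ($d{\left(l \right)} = l \left(- \frac{1}{25}\right) = - \frac{l}{25}$)
$N{\left(g \right)} = \frac{1301 \left(4 + g\right)}{5 + g}$ ($N{\left(g \right)} = \left(5 + 1296\right) \frac{g + \left(5 - 1\right)}{g + 5} = 1301 \frac{g + 4}{5 + g} = 1301 \frac{4 + g}{5 + g} = \frac{1301 \left(4 + g\right)}{5 + g}$)
$- d{\left(-32 \right)} \left(465 + N{\left(-12 \right)}\right) = - \left(- \frac{1}{25}\right) \left(-32\right) \left(465 + \frac{1301 \left(4 - 12\right)}{5 - 12}\right) = - \frac{32 \left(465 + 1301 \frac{1}{-7} \left(-8\right)\right)}{25} = - \frac{32 \left(465 + 1301 \left(- \frac{1}{7}\right) \left(-8\right)\right)}{25} = - \frac{32 \left(465 + \frac{10408}{7}\right)}{25} = - \frac{32 \cdot 13663}{25 \cdot 7} = \left(-1\right) \frac{437216}{175} = - \frac{437216}{175}$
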